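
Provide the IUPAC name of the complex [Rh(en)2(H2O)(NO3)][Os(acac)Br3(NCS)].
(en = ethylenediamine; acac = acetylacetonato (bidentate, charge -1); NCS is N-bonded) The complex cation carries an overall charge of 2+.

aquabis(ethylenediamine)nitratorhodium(III) (acetylacetonato)tribromoisothiocyanatoosmate(III)

Both ions are complex: the cation is named first with the plain metal name, the anion second with the -ate form; each ion's ligands are alphabetised independently.
The complex cation is given as 2+; its ligand charges sum to -1, so Rh = +3.
A 1:1 salt means the anion carries the equal and opposite charge, 2−.
Anion: ligand charges sum to -5; for the ion to be 2−, Os = +3.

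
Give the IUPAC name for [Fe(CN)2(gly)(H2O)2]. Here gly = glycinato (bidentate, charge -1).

diaquadicyano(glycinato)iron(III)

There is no counter-ion, so the complex is neutral overall.
Ligand charges: 2×cyano (-1 each), 2×aqua (neutral), 1×glycinato (-1 each); total -3. So Fe + (-3) = 0, giving Fe = +3.
Ligands are named alphabetically: aqua before cyano before glycinato.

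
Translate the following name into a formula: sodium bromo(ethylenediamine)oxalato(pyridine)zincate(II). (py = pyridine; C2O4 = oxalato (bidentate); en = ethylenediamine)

Ligands: 1 bromo (Br, -1), 1 pyridine (py, neutral), 1 oxalato (C2O4, -2), 1 ethylenediamine (en, neutral). Ligand charge sum = -3.
Charge balance with sodium (+1) requires 1 complex ion per 1 sodium.

Na[ZnBr(C2O4)(en)(py)]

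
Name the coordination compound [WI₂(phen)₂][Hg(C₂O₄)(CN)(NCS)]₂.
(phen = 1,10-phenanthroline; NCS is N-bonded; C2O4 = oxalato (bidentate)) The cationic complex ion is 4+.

diiodobis(1,10-phenanthroline)tungsten(VI) cyanoisothiocyanatooxalatomercurate(II)

The complex cation is given as 4+; its ligand charges sum to -2, so W = +6.
With 2 anions per cation, each anion must be 4/2 = 2−.
Anion: ligand charges sum to -4; for the ion to be 2−, Hg = +2.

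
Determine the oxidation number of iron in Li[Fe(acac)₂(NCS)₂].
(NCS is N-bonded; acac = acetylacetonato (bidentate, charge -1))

1 lithium outside the brackets (+1 each) → the complex ion is 1−.
Ligand charges: 2×NCS = -2; 2×acac = -2; sum -4.
Fe + (-4) = 1− ⇒ Fe is +3.

+3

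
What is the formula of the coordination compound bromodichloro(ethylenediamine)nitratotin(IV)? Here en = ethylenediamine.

[SnBrCl2(en)(NO3)]

Ligands: 1 ethylenediamine (en, neutral), 2 chloro (Cl, -1), 1 bromo (Br, -1), 1 nitrato (NO3, -1). Ligand charge sum = -4.
With Sn in oxidation state +4, the complex ion is [Sn...].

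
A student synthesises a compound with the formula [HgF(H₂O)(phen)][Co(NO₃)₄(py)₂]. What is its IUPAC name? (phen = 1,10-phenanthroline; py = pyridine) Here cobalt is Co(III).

Both ions are complex: the cation is named first with the plain metal name, the anion second with the -ate form; each ion's ligands are alphabetised independently.
Co is given as +3; the anion's ligand charges sum to -4, so the complex anion is 1−.
A 1:1 salt means the cation carries the equal and opposite charge, 1+.
Cation: ligand charges sum to -1; for the ion to be 1+, Hg = +2.

aquafluoro(1,10-phenanthroline)mercury(II) tetranitratobis(pyridine)cobaltate(III)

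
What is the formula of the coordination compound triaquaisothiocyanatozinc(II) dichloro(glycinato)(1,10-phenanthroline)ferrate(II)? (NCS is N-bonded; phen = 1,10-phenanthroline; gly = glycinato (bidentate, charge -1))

[Zn(H2O)3(NCS)][FeCl2(gly)(phen)]

Cation [Zn…]: ligand charges -1, Zn(II) ⇒ ion charge 1+.
Anion [Fe…]: ligand charges -3, Fe(II) ⇒ ion charge 1−.
One 1+ cation balances one 1− anion.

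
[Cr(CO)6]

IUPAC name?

hexacarbonylchromium(0)

There is no counter-ion, so the complex is neutral overall.
Ligand charges: 6×carbonyl (neutral); total 0. So Cr + (0) = 0, giving Cr = 0.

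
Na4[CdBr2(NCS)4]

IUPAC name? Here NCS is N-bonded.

The 4 sodium counter-ions carry a total charge of +4, so each complex ion is 4−.
Ligand charges: 2×bromo (-1 each), 4×isothiocyanato (-1 each); total -6. So Cd + (-6) = 4−, giving Cd = +2.
Ligands are named alphabetically: bromo before isothiocyanato.
The complex ion is anionic, so cadmium takes the -ate form cadmate(II).

sodium dibromotetraisothiocyanatocadmate(II)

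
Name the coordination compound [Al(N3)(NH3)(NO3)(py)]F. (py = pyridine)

ammineazidonitrato(pyridine)aluminium(III) fluoride

The 1 fluoride counter-ion carries a total charge of -1, so each complex ion is 1+.
Ligand charges: 1×azido (-1 each), 1×pyridine (neutral), 1×nitrato (-1 each), 1×ammine (neutral); total -2. So Al + (-2) = 1+, giving Al = +3.
Ligands are named alphabetically: ammine before azido before nitrato before pyridine.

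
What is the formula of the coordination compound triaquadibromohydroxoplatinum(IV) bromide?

[PtBr2(H2O)3(OH)]Br

Ligands: 1 hydroxo (OH, -1), 2 bromo (Br, -1), 3 aqua (H2O, neutral). Ligand charge sum = -3.
Charge balance with bromide (-1) requires 1 complex ion per 1 bromide.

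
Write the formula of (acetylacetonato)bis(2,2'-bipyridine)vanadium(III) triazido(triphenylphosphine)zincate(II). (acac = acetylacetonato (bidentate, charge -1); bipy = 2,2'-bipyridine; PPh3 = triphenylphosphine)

Cation [V…]: ligand charges -1, V(III) ⇒ ion charge 2+.
Anion [Zn…]: ligand charges -3, Zn(II) ⇒ ion charge 1−.
One 2+ cation requires 2 of the 1− anion.

[V(acac)(bipy)2][Zn(N3)3(PPh3)]2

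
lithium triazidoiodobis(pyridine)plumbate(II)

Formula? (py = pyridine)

Ligands: 3 azido (N3, -1), 2 pyridine (py, neutral), 1 iodo (I, -1). Ligand charge sum = -4.
With Pb in oxidation state +2, the complex ion is [Pb...]^2−.
Charge balance with lithium (+1) requires 1 complex ion per 2 lithium.

Li2[PbI(N3)3(py)2]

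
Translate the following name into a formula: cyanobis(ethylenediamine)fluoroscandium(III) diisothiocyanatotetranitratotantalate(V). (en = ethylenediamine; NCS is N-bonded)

[Sc(CN)(en)2F][Ta(NCS)2(NO3)4]

Cation [Sc…]: ligand charges -2, Sc(III) ⇒ ion charge 1+.
Anion [Ta…]: ligand charges -6, Ta(V) ⇒ ion charge 1−.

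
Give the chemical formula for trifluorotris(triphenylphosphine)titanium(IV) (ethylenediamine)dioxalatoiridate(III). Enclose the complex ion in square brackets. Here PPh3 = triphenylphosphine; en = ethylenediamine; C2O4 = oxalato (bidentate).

Cation [Ti…]: ligand charges -3, Ti(IV) ⇒ ion charge 1+.
Anion [Ir…]: ligand charges -4, Ir(III) ⇒ ion charge 1−.
One 1+ cation balances one 1− anion.

[TiF3(PPh3)3][Ir(C2O4)2(en)]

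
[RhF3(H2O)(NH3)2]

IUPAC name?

diammineaquatrifluororhodium(III)

There is no counter-ion, so the complex is neutral overall.
Ligand charges: 3×fluoro (-1 each), 2×ammine (neutral), 1×aqua (neutral); total -3. So Rh + (-3) = 0, giving Rh = +3.
Ligands are named alphabetically: ammine before aqua before fluoro.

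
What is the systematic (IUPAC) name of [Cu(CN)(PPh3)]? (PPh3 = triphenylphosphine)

There is no counter-ion, so the complex is neutral overall.
Ligand charges: 1×triphenylphosphine (neutral), 1×cyano (-1 each); total -1. So Cu + (-1) = 0, giving Cu = +1.
Ligands are named alphabetically: cyano before triphenylphosphine.

cyano(triphenylphosphine)copper(I)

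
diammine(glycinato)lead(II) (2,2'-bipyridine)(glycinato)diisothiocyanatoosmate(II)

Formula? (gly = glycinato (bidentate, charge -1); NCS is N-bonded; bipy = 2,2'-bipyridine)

[Pb(gly)(NH3)2][Os(bipy)(gly)(NCS)2]

Cation [Pb…]: ligand charges -1, Pb(II) ⇒ ion charge 1+.
Anion [Os…]: ligand charges -3, Os(II) ⇒ ion charge 1−.
One 1+ cation balances one 1− anion.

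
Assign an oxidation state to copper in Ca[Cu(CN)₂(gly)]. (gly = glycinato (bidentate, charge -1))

+1

1 calcium outside the brackets (+2 each) → the complex ion is 2−.
Ligand charges: 1×gly = -1; 2×CN = -2; sum -3.
Cu + (-3) = 2− ⇒ Cu is +1.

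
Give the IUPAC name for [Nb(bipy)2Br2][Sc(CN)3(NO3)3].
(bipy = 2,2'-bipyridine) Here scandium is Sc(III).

Both ions are complex: the cation is named first with the plain metal name, the anion second with the -ate form; each ion's ligands are alphabetised independently.
Sc is given as +3; the anion's ligand charges sum to -6, so the complex anion is 3−.
A 1:1 salt means the cation carries the equal and opposite charge, 3+.
Cation: ligand charges sum to -2; for the ion to be 3+, Nb = +5.

bis(2,2'-bipyridine)dibromoniobium(V) tricyanotrinitratoscandate(III)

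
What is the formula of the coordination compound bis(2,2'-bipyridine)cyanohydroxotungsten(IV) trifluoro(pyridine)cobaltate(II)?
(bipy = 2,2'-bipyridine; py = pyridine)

Cation [W…]: ligand charges -2, W(IV) ⇒ ion charge 2+.
Anion [Co…]: ligand charges -3, Co(II) ⇒ ion charge 1−.
One 2+ cation requires 2 of the 1− anion.

[W(bipy)2(CN)(OH)][CoF3(py)]2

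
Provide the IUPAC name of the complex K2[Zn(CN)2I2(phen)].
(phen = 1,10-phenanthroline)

potassium dicyanodiiodo(1,10-phenanthroline)zincate(II)

The 2 potassium counter-ions carry a total charge of +2, so each complex ion is 2−.
Ligand charges: 2×iodo (-1 each), 2×cyano (-1 each), 1×1,10-phenanthroline (neutral); total -4. So Zn + (-4) = 2−, giving Zn = +2.
Ligands are named alphabetically: cyano before iodo before phenanthroline.
The complex ion is anionic, so zinc takes the -ate form zincate(II).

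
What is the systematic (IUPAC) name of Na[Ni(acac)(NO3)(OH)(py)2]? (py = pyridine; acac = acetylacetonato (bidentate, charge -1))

The 1 sodium counter-ion carries a total charge of +1, so each complex ion is 1−.
Ligand charges: 1×nitrato (-1 each), 2×pyridine (neutral), 1×acetylacetonato (-1 each), 1×hydroxo (-1 each); total -3. So Ni + (-3) = 1−, giving Ni = +2.
The complex ion is anionic, so nickel takes the -ate form nickelate(II).

sodium (acetylacetonato)hydroxonitratobis(pyridine)nickelate(II)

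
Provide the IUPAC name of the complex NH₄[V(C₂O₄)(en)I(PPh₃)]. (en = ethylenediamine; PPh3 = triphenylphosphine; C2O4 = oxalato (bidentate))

The 1 ammonium counter-ion carries a total charge of +1, so each complex ion is 1−.
Ligand charges: 1×iodo (-1 each), 1×ethylenediamine (neutral), 1×triphenylphosphine (neutral), 1×oxalato (-2 each); total -3. So V + (-3) = 1−, giving V = +2.
The complex ion is anionic, so vanadium takes the -ate form vanadate(II).

ammonium (ethylenediamine)iodooxalato(triphenylphosphine)vanadate(II)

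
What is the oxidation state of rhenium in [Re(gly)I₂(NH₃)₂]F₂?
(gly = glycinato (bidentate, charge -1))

2 fluoride outside the brackets (-1 each) → the complex ion is 2+.
Ligand charges: 2×I = -2; 1×gly = -1; 2×NH3 neutral; sum -3.
Re + (-3) = 2+ ⇒ Re is +5.

+5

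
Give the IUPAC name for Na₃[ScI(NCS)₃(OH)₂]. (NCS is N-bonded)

The 3 sodium counter-ions carry a total charge of +3, so each complex ion is 3−.
Ligand charges: 1×iodo (-1 each), 3×isothiocyanato (-1 each), 2×hydroxo (-1 each); total -6. So Sc + (-6) = 3−, giving Sc = +3.
Ligands are named alphabetically: hydroxo before iodo before isothiocyanato.
The complex ion is anionic, so scandium takes the -ate form scandate(III).

sodium dihydroxoiodotriisothiocyanatoscandate(III)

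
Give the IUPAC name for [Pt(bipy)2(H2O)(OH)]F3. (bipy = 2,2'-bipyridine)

The 3 fluoride counter-ions carry a total charge of -3, so each complex ion is 3+.
Ligand charges: 1×hydroxo (-1 each), 1×aqua (neutral), 2×2,2'-bipyridine (neutral); total -1. So Pt + (-1) = 3+, giving Pt = +4.
Ligands are named alphabetically: aqua before bipyridine before hydroxo.

aquabis(2,2'-bipyridine)hydroxoplatinum(IV) fluoride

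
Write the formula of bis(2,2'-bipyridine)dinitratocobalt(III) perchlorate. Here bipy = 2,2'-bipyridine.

Ligands: 2 2,2'-bipyridine (bipy, neutral), 2 nitrato (NO3, -1). Ligand charge sum = -2.
With Co in oxidation state +3, the complex ion is [Co...]^1+.
Charge balance with perchlorate (-1) requires 1 complex ion per 1 perchlorate.

[Co(bipy)2(NO3)2]ClO4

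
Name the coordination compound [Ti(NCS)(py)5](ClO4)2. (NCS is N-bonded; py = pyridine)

isothiocyanatopentakis(pyridine)titanium(III) perchlorate

The 2 perchlorate counter-ions carry a total charge of -2, so each complex ion is 2+.
Ligand charges: 1×isothiocyanato (-1 each), 5×pyridine (neutral); total -1. So Ti + (-1) = 2+, giving Ti = +3.
Ligands are named alphabetically: isothiocyanato before pyridine.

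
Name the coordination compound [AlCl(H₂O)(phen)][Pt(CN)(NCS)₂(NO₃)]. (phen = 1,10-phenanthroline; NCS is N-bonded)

aquachloro(1,10-phenanthroline)aluminium(III) cyanodiisothiocyanatonitratoplatinate(II)

Aluminium is always +3 in its complexes; the cation's ligand charges sum to -1, so the complex cation is 2+.
A 1:1 salt means the anion carries the equal and opposite charge, 2−.
Anion: ligand charges sum to -4; for the ion to be 2−, Pt = +2.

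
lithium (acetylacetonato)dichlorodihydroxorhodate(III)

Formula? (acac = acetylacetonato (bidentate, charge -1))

Ligands: 2 chloro (Cl, -1), 2 hydroxo (OH, -1), 1 acetylacetonato (acac, -1). Ligand charge sum = -5.
Charge balance with lithium (+1) requires 1 complex ion per 2 lithium.

Li2[Rh(acac)Cl2(OH)2]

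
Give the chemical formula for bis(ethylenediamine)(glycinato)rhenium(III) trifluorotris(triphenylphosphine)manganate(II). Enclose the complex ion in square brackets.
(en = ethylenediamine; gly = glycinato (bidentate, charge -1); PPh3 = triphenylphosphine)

[Re(en)2(gly)][MnF3(PPh3)3]2

Cation [Re…]: ligand charges -1, Re(III) ⇒ ion charge 2+.
Anion [Mn…]: ligand charges -3, Mn(II) ⇒ ion charge 1−.
One 2+ cation requires 2 of the 1− anion.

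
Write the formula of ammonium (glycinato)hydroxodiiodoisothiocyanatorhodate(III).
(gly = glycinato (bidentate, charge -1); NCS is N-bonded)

Ligands: 1 glycinato (gly, -1), 2 iodo (I, -1), 1 hydroxo (OH, -1), 1 isothiocyanato (NCS, -1). Ligand charge sum = -5.
With Rh in oxidation state +3, the complex ion is [Rh...]^2−.
Charge balance with ammonium (+1) requires 1 complex ion per 2 ammonium.

(NH4)2[Rh(gly)I2(NCS)(OH)]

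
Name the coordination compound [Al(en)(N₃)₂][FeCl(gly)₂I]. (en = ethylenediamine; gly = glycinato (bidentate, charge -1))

diazido(ethylenediamine)aluminium(III) chlorobis(glycinato)iodoferrate(III)

Both ions are complex: the cation is named first with the plain metal name, the anion second with the -ate form; each ion's ligands are alphabetised independently.
Aluminium is always +3 in its complexes; the cation's ligand charges sum to -2, so the complex cation is 1+.
A 1:1 salt means the anion carries the equal and opposite charge, 1−.
Anion: ligand charges sum to -4; for the ion to be 1−, Fe = +3.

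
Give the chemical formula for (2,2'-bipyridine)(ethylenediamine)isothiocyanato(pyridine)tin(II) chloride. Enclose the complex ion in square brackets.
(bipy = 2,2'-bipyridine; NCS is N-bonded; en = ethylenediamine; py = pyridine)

[Sn(bipy)(en)(NCS)(py)]Cl

Ligands: 1 2,2'-bipyridine (bipy, neutral), 1 isothiocyanato (NCS, -1), 1 ethylenediamine (en, neutral), 1 pyridine (py, neutral). Ligand charge sum = -1.
With Sn in oxidation state +2, the complex ion is [Sn...]^1+.
Charge balance with chloride (-1) requires 1 complex ion per 1 chloride.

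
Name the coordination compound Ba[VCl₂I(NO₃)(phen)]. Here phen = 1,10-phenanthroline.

The 1 barium counter-ion carries a total charge of +2, so each complex ion is 2−.
Ligand charges: 1×nitrato (-1 each), 1×iodo (-1 each), 2×chloro (-1 each), 1×1,10-phenanthroline (neutral); total -4. So V + (-4) = 2−, giving V = +2.
The complex ion is anionic, so vanadium takes the -ate form vanadate(II).

barium dichloroiodonitrato(1,10-phenanthroline)vanadate(II)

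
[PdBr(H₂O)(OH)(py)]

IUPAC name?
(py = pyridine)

aquabromohydroxo(pyridine)palladium(II)

There is no counter-ion, so the complex is neutral overall.
Ligand charges: 1×aqua (neutral), 1×pyridine (neutral), 1×hydroxo (-1 each), 1×bromo (-1 each); total -2. So Pd + (-2) = 0, giving Pd = +2.
Ligands are named alphabetically: aqua before bromo before hydroxo before pyridine.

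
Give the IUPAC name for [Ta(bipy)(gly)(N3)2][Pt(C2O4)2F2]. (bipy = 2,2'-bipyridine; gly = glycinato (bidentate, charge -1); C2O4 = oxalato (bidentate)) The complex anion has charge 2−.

diazido(2,2'-bipyridine)(glycinato)tantalum(V) difluorodioxalatoplatinate(IV)

Both ions are complex: the cation is named first with the plain metal name, the anion second with the -ate form; each ion's ligands are alphabetised independently.
The complex anion is given as 2−; its ligand charges sum to -6, so Pt = +4.
A 1:1 salt means the cation carries the equal and opposite charge, 2+.
Cation: ligand charges sum to -3; for the ion to be 2+, Ta = +5.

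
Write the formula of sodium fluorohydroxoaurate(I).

Na[AuF(OH)]

Ligands: 1 fluoro (F, -1), 1 hydroxo (OH, -1). Ligand charge sum = -2.
Charge balance with sodium (+1) requires 1 complex ion per 1 sodium.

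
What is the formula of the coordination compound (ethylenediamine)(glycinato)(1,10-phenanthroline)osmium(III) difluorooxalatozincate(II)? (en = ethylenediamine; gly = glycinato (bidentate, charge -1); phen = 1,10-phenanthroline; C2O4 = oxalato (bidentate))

[Os(en)(gly)(phen)][Zn(C2O4)F2]

Cation [Os…]: ligand charges -1, Os(III) ⇒ ion charge 2+.
Anion [Zn…]: ligand charges -4, Zn(II) ⇒ ion charge 2−.
One 2+ cation balances one 2− anion.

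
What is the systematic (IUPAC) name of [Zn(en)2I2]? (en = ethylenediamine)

There is no counter-ion, so the complex is neutral overall.
Ligand charges: 2×ethylenediamine (neutral), 2×iodo (-1 each); total -2. So Zn + (-2) = 0, giving Zn = +2.
Ligands are named alphabetically: ethylenediamine before iodo.

bis(ethylenediamine)diiodozinc(II)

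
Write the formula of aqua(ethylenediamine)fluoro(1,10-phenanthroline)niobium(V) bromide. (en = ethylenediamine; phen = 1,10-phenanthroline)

Ligands: 1 ethylenediamine (en, neutral), 1 1,10-phenanthroline (phen, neutral), 1 fluoro (F, -1), 1 aqua (H2O, neutral). Ligand charge sum = -1.
With Nb in oxidation state +5, the complex ion is [Nb...]^4+.
Charge balance with bromide (-1) requires 1 complex ion per 4 bromide.

[Nb(en)F(H2O)(phen)]Br4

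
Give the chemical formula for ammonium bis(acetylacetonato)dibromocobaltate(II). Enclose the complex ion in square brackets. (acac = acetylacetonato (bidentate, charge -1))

Ligands: 2 acetylacetonato (acac, -1), 2 bromo (Br, -1). Ligand charge sum = -4.
With Co in oxidation state +2, the complex ion is [Co...]^2−.
Charge balance with ammonium (+1) requires 1 complex ion per 2 ammonium.

(NH4)2[Co(acac)2Br2]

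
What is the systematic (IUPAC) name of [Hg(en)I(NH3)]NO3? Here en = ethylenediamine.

ammine(ethylenediamine)iodomercury(II) nitrate

The 1 nitrate counter-ion carries a total charge of -1, so each complex ion is 1+.
Ligand charges: 1×ammine (neutral), 1×iodo (-1 each), 1×ethylenediamine (neutral); total -1. So Hg + (-1) = 1+, giving Hg = +2.
Ligands are named alphabetically: ammine before ethylenediamine before iodo.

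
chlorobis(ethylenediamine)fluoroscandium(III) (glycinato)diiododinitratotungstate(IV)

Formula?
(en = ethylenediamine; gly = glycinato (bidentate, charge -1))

[ScCl(en)2F][W(gly)I2(NO3)2]

Cation [Sc…]: ligand charges -2, Sc(III) ⇒ ion charge 1+.
Anion [W…]: ligand charges -5, W(IV) ⇒ ion charge 1−.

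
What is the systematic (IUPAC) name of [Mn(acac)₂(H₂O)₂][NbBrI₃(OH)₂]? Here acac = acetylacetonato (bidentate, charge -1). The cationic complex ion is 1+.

Both ions are complex: the cation is named first with the plain metal name, the anion second with the -ate form; each ion's ligands are alphabetised independently.
The complex cation is given as 1+; its ligand charges sum to -2, so Mn = +3.
A 1:1 salt means the anion carries the equal and opposite charge, 1−.
Anion: ligand charges sum to -6; for the ion to be 1−, Nb = +5.

bis(acetylacetonato)diaquamanganese(III) bromodihydroxotriiodoniobate(V)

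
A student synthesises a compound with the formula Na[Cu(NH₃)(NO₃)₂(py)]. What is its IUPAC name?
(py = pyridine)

The 1 sodium counter-ion carries a total charge of +1, so each complex ion is 1−.
Ligand charges: 1×pyridine (neutral), 1×ammine (neutral), 2×nitrato (-1 each); total -2. So Cu + (-2) = 1−, giving Cu = +1.
Ligands are named alphabetically: ammine before nitrato before pyridine.
The complex ion is anionic, so copper takes the -ate form cuprate(I).

sodium amminedinitrato(pyridine)cuprate(I)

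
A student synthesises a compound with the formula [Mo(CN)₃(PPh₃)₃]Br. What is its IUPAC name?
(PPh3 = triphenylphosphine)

tricyanotris(triphenylphosphine)molybdenum(IV) bromide

The 1 bromide counter-ion carries a total charge of -1, so each complex ion is 1+.
Ligand charges: 3×triphenylphosphine (neutral), 3×cyano (-1 each); total -3. So Mo + (-3) = 1+, giving Mo = +4.
Ligands are named alphabetically: cyano before triphenylphosphine.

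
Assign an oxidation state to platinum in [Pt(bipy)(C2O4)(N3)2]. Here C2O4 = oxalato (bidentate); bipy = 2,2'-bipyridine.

+4

No counter-ion: the bracketed complex is neutral.
Ligand charges: 2×N3 = -2; 1×C2O4 = -2; 1×bipy neutral; sum -4.
Pt + (-4) = 0 ⇒ Pt is +4.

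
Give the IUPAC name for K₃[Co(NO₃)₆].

The 3 potassium counter-ions carry a total charge of +3, so each complex ion is 3−.
Ligand charges: 6×nitrato (-1 each); total -6. So Co + (-6) = 3−, giving Co = +3.
The complex ion is anionic, so cobalt takes the -ate form cobaltate(III).

potassium hexanitratocobaltate(III)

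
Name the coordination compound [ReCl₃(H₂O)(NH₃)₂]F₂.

diammineaquatrichlororhenium(V) fluoride

The 2 fluoride counter-ions carry a total charge of -2, so each complex ion is 2+.
Ligand charges: 1×aqua (neutral), 2×ammine (neutral), 3×chloro (-1 each); total -3. So Re + (-3) = 2+, giving Re = +5.
Ligands are named alphabetically: ammine before aqua before chloro.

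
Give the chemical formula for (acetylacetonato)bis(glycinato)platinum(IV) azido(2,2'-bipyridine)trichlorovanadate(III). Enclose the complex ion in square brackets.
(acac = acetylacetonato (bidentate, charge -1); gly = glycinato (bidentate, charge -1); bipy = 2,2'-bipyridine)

[Pt(acac)(gly)2][V(bipy)Cl3(N3)]

Cation [Pt…]: ligand charges -3, Pt(IV) ⇒ ion charge 1+.
Anion [V…]: ligand charges -4, V(III) ⇒ ion charge 1−.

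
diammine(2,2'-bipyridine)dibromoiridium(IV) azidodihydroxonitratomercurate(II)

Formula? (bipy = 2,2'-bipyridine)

[Ir(bipy)Br2(NH3)2][Hg(N3)(NO3)(OH)2]

Cation [Ir…]: ligand charges -2, Ir(IV) ⇒ ion charge 2+.
Anion [Hg…]: ligand charges -4, Hg(II) ⇒ ion charge 2−.
One 2+ cation balances one 2− anion.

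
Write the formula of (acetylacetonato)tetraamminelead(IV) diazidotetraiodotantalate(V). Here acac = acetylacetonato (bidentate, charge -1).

[Pb(acac)(NH3)4][TaI4(N3)2]3

Cation [Pb…]: ligand charges -1, Pb(IV) ⇒ ion charge 3+.
Anion [Ta…]: ligand charges -6, Ta(V) ⇒ ion charge 1−.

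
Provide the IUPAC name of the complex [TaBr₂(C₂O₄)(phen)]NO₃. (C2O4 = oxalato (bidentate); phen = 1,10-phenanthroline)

dibromooxalato(1,10-phenanthroline)tantalum(V) nitrate

The 1 nitrate counter-ion carries a total charge of -1, so each complex ion is 1+.
Ligand charges: 1×oxalato (-2 each), 2×bromo (-1 each), 1×1,10-phenanthroline (neutral); total -4. So Ta + (-4) = 1+, giving Ta = +5.
Ligands are named alphabetically: bromo before oxalato before phenanthroline.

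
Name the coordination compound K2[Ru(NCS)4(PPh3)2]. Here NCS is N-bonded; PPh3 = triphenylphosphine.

potassium tetraisothiocyanatobis(triphenylphosphine)ruthenate(II)

The 2 potassium counter-ions carry a total charge of +2, so each complex ion is 2−.
Ligand charges: 4×isothiocyanato (-1 each), 2×triphenylphosphine (neutral); total -4. So Ru + (-4) = 2−, giving Ru = +2.
Ligands are named alphabetically: isothiocyanato before triphenylphosphine.
The complex ion is anionic, so ruthenium takes the -ate form ruthenate(II).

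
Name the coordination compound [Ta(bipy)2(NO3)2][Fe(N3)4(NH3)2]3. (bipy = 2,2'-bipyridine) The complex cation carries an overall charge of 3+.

bis(2,2'-bipyridine)dinitratotantalum(V) diamminetetraazidoferrate(III)

Both ions are complex: the cation is named first with the plain metal name, the anion second with the -ate form; each ion's ligands are alphabetised independently.
The complex cation is given as 3+; its ligand charges sum to -2, so Ta = +5.
With 3 anions per cation, each anion must be 3/3 = 1−.
Anion: ligand charges sum to -4; for the ion to be 1−, Fe = +3.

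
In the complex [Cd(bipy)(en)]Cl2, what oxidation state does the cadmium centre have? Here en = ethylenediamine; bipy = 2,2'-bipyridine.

+2

2 chloride outside the brackets (-1 each) → the complex ion is 2+.
Ligand charges: 1×en neutral; 1×bipy neutral; sum 0.
Cd + (0) = 2+ ⇒ Cd is +2.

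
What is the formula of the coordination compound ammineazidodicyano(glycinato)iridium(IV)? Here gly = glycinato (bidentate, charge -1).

[Ir(CN)2(gly)(N3)(NH3)]

Ligands: 1 azido (N3, -1), 2 cyano (CN, -1), 1 ammine (NH3, neutral), 1 glycinato (gly, -1). Ligand charge sum = -4.
With Ir in oxidation state +4, the complex ion is [Ir...].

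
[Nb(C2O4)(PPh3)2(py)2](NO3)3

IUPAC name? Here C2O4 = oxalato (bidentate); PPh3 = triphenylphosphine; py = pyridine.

The 3 nitrate counter-ions carry a total charge of -3, so each complex ion is 3+.
Ligand charges: 1×oxalato (-2 each), 2×triphenylphosphine (neutral), 2×pyridine (neutral); total -2. So Nb + (-2) = 3+, giving Nb = +5.
Ligands are named alphabetically: oxalato before pyridine before triphenylphosphine.

oxalatobis(pyridine)bis(triphenylphosphine)niobium(V) nitrate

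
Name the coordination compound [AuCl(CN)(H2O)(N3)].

There is no counter-ion, so the complex is neutral overall.
Ligand charges: 1×azido (-1 each), 1×cyano (-1 each), 1×aqua (neutral), 1×chloro (-1 each); total -3. So Au + (-3) = 0, giving Au = +3.
Ligands are named alphabetically: aqua before azido before chloro before cyano.

aquaazidochlorocyanogold(III)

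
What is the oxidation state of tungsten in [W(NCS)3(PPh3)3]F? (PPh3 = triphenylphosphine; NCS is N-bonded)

1 fluoride outside the brackets (-1 each) → the complex ion is 1+.
Ligand charges: 3×PPh3 neutral; 3×NCS = -3; sum -3.
W + (-3) = 1+ ⇒ W is +4.

+4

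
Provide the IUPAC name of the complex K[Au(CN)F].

The 1 potassium counter-ion carries a total charge of +1, so each complex ion is 1−.
Ligand charges: 1×cyano (-1 each), 1×fluoro (-1 each); total -2. So Au + (-2) = 1−, giving Au = +1.
Ligands are named alphabetically: cyano before fluoro.
The complex ion is anionic, so gold takes the -ate form aurate(I).

potassium cyanofluoroaurate(I)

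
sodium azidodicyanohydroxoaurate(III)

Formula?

Na[Au(CN)2(N3)(OH)]

Ligands: 2 cyano (CN, -1), 1 hydroxo (OH, -1), 1 azido (N3, -1). Ligand charge sum = -4.
Charge balance with sodium (+1) requires 1 complex ion per 1 sodium.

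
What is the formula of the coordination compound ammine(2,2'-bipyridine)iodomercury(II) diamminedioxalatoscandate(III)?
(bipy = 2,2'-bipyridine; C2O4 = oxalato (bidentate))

Cation [Hg…]: ligand charges -1, Hg(II) ⇒ ion charge 1+.
Anion [Sc…]: ligand charges -4, Sc(III) ⇒ ion charge 1−.
One 1+ cation balances one 1− anion.

[Hg(bipy)I(NH3)][Sc(C2O4)2(NH3)2]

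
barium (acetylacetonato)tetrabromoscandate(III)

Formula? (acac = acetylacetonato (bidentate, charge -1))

Ligands: 1 acetylacetonato (acac, -1), 4 bromo (Br, -1). Ligand charge sum = -5.
With Sc in oxidation state +3, the complex ion is [Sc...]^2−.
Charge balance with barium (+2) requires 1 complex ion per 1 barium.

Ba[Sc(acac)Br4]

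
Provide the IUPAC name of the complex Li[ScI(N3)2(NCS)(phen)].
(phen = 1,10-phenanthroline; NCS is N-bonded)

The 1 lithium counter-ion carries a total charge of +1, so each complex ion is 1−.
Ligand charges: 1×1,10-phenanthroline (neutral), 1×iodo (-1 each), 1×isothiocyanato (-1 each), 2×azido (-1 each); total -4. So Sc + (-4) = 1−, giving Sc = +3.
The complex ion is anionic, so scandium takes the -ate form scandate(III).

lithium diazidoiodoisothiocyanato(1,10-phenanthroline)scandate(III)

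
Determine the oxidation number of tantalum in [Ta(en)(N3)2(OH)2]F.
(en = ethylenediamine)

1 fluoride outside the brackets (-1 each) → the complex ion is 1+.
Ligand charges: 2×OH = -2; 2×N3 = -2; 1×en neutral; sum -4.
Ta + (-4) = 1+ ⇒ Ta is +5.

+5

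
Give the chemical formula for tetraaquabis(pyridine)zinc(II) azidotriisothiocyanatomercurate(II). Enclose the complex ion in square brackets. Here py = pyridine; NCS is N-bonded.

Cation [Zn…]: ligand charges 0, Zn(II) ⇒ ion charge 2+.
Anion [Hg…]: ligand charges -4, Hg(II) ⇒ ion charge 2−.
One 2+ cation balances one 2− anion.

[Zn(H2O)4(py)2][Hg(N3)(NCS)3]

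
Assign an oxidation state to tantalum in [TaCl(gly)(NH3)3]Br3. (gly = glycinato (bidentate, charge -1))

+5

3 bromide outside the brackets (-1 each) → the complex ion is 3+.
Ligand charges: 1×gly = -1; 3×NH3 neutral; 1×Cl = -1; sum -2.
Ta + (-2) = 3+ ⇒ Ta is +5.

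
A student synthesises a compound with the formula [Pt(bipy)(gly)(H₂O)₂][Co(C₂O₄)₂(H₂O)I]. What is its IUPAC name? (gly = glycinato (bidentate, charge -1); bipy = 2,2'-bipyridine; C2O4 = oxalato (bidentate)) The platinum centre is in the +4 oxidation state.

Pt is given as +4; the cation's ligand charges sum to -1, so the complex cation is 3+.
A 1:1 salt means the anion carries the equal and opposite charge, 3−.
Anion: ligand charges sum to -5; for the ion to be 3−, Co = +2.

diaqua(2,2'-bipyridine)(glycinato)platinum(IV) aquaiododioxalatocobaltate(II)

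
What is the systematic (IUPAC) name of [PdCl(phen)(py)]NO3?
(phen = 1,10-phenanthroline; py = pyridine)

The 1 nitrate counter-ion carries a total charge of -1, so each complex ion is 1+.
Ligand charges: 1×1,10-phenanthroline (neutral), 1×chloro (-1 each), 1×pyridine (neutral); total -1. So Pd + (-1) = 1+, giving Pd = +2.
Ligands are named alphabetically: chloro before phenanthroline before pyridine.

chloro(1,10-phenanthroline)(pyridine)palladium(II) nitrate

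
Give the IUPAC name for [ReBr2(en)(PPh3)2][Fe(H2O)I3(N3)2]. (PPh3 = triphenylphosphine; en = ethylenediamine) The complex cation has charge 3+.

dibromo(ethylenediamine)bis(triphenylphosphine)rhenium(V) aquadiazidotriiodoferrate(II)

Both ions are complex: the cation is named first with the plain metal name, the anion second with the -ate form; each ion's ligands are alphabetised independently.
The complex cation is given as 3+; its ligand charges sum to -2, so Re = +5.
A 1:1 salt means the anion carries the equal and opposite charge, 3−.
Anion: ligand charges sum to -5; for the ion to be 3−, Fe = +2.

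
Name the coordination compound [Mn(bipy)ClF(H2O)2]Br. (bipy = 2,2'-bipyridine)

diaqua(2,2'-bipyridine)chlorofluoromanganese(III) bromide

The 1 bromide counter-ion carries a total charge of -1, so each complex ion is 1+.
Ligand charges: 1×chloro (-1 each), 1×fluoro (-1 each), 2×aqua (neutral), 1×2,2'-bipyridine (neutral); total -2. So Mn + (-2) = 1+, giving Mn = +3.
Ligands are named alphabetically: aqua before bipyridine before chloro before fluoro.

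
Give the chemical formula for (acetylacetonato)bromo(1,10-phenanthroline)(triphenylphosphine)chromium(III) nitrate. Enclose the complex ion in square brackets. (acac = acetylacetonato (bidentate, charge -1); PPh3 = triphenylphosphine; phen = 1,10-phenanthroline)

Ligands: 1 bromo (Br, -1), 1 acetylacetonato (acac, -1), 1 triphenylphosphine (PPh3, neutral), 1 1,10-phenanthroline (phen, neutral). Ligand charge sum = -2.
With Cr in oxidation state +3, the complex ion is [Cr...]^1+.
Charge balance with nitrate (-1) requires 1 complex ion per 1 nitrate.

[Cr(acac)Br(phen)(PPh3)]NO3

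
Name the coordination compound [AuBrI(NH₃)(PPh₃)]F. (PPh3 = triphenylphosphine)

amminebromoiodo(triphenylphosphine)gold(III) fluoride

The 1 fluoride counter-ion carries a total charge of -1, so each complex ion is 1+.
Ligand charges: 1×bromo (-1 each), 1×iodo (-1 each), 1×ammine (neutral), 1×triphenylphosphine (neutral); total -2. So Au + (-2) = 1+, giving Au = +3.
Ligands are named alphabetically: ammine before bromo before iodo before triphenylphosphine.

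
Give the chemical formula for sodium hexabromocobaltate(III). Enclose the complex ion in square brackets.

Na3[CoBr6]

Ligands: 6 bromo (Br, -1). Ligand charge sum = -6.
With Co in oxidation state +3, the complex ion is [Co...]^3−.
Charge balance with sodium (+1) requires 1 complex ion per 3 sodium.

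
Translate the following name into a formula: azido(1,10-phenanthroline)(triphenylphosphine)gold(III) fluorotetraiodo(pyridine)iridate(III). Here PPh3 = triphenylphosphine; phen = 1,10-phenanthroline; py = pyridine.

Cation [Au…]: ligand charges -1, Au(III) ⇒ ion charge 2+.
Anion [Ir…]: ligand charges -5, Ir(III) ⇒ ion charge 2−.
One 2+ cation balances one 2− anion.

[Au(N3)(phen)(PPh3)][IrFI4(py)]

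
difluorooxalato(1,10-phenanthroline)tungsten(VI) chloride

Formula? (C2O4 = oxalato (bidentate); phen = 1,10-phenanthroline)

[W(C2O4)F2(phen)]Cl2

Ligands: 1 oxalato (C2O4, -2), 2 fluoro (F, -1), 1 1,10-phenanthroline (phen, neutral). Ligand charge sum = -4.
Charge balance with chloride (-1) requires 1 complex ion per 2 chloride.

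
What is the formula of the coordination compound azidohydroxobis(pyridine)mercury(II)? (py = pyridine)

Ligands: 2 pyridine (py, neutral), 1 azido (N3, -1), 1 hydroxo (OH, -1). Ligand charge sum = -2.
With Hg in oxidation state +2, the complex ion is [Hg...].

[Hg(N3)(OH)(py)2]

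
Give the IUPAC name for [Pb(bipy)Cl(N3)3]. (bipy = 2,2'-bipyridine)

triazido(2,2'-bipyridine)chlorolead(IV)

There is no counter-ion, so the complex is neutral overall.
Ligand charges: 1×2,2'-bipyridine (neutral), 3×azido (-1 each), 1×chloro (-1 each); total -4. So Pb + (-4) = 0, giving Pb = +4.
Ligands are named alphabetically: azido before bipyridine before chloro.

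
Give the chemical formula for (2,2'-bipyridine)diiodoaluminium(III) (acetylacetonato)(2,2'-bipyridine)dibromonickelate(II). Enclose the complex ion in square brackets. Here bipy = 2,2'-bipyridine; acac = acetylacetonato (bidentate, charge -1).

Cation [Al…]: ligand charges -2, Al(III) ⇒ ion charge 1+.
Anion [Ni…]: ligand charges -3, Ni(II) ⇒ ion charge 1−.
One 1+ cation balances one 1− anion.

[Al(bipy)I2][Ni(acac)(bipy)Br2]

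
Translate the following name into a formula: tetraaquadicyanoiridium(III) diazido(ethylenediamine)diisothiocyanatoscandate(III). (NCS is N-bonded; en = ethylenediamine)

[Ir(CN)2(H2O)4][Sc(en)(N3)2(NCS)2]

Cation [Ir…]: ligand charges -2, Ir(III) ⇒ ion charge 1+.
Anion [Sc…]: ligand charges -4, Sc(III) ⇒ ion charge 1−.
One 1+ cation balances one 1− anion.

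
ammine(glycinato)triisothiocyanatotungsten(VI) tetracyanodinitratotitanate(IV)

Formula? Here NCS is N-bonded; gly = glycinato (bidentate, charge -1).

[W(gly)(NCS)3(NH3)][Ti(CN)4(NO3)2]

Cation [W…]: ligand charges -4, W(VI) ⇒ ion charge 2+.
Anion [Ti…]: ligand charges -6, Ti(IV) ⇒ ion charge 2−.
One 2+ cation balances one 2− anion.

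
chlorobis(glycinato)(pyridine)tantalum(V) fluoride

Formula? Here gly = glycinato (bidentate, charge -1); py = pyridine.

Ligands: 2 glycinato (gly, -1), 1 chloro (Cl, -1), 1 pyridine (py, neutral). Ligand charge sum = -3.
With Ta in oxidation state +5, the complex ion is [Ta...]^2+.
Charge balance with fluoride (-1) requires 1 complex ion per 2 fluoride.

[TaCl(gly)2(py)]F2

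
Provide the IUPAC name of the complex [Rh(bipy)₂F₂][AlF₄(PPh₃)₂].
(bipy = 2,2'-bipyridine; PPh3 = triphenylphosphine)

bis(2,2'-bipyridine)difluororhodium(III) tetrafluorobis(triphenylphosphine)aluminate(III)

Both ions are complex: the cation is named first with the plain metal name, the anion second with the -ate form; each ion's ligands are alphabetised independently.
Aluminium is always +3 in its complexes; the anion's ligand charges sum to -4, so the complex anion is 1−.
A 1:1 salt means the cation carries the equal and opposite charge, 1+.
Cation: ligand charges sum to -2; for the ion to be 1+, Rh = +3.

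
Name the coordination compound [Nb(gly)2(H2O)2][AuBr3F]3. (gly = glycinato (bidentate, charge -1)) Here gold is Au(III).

Both ions are complex: the cation is named first with the plain metal name, the anion second with the -ate form; each ion's ligands are alphabetised independently.
Au is given as +3; the anion's ligand charges sum to -4, so the complex anion is 1−.
With 3 anions per cation, the cation must be 3×1 = 3+.
Cation: ligand charges sum to -2; for the ion to be 3+, Nb = +5.

diaquabis(glycinato)niobium(V) tribromofluoroaurate(III)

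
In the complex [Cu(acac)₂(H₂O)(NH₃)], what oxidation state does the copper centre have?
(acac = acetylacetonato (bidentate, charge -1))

+2

No counter-ion: the bracketed complex is neutral.
Ligand charges: 1×H2O neutral; 2×acac = -2; 1×NH3 neutral; sum -2.
Cu + (-2) = 0 ⇒ Cu is +2.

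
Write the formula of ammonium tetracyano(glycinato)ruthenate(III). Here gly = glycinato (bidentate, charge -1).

Ligands: 1 glycinato (gly, -1), 4 cyano (CN, -1). Ligand charge sum = -5.
With Ru in oxidation state +3, the complex ion is [Ru...]^2−.
Charge balance with ammonium (+1) requires 1 complex ion per 2 ammonium.

(NH4)2[Ru(CN)4(gly)]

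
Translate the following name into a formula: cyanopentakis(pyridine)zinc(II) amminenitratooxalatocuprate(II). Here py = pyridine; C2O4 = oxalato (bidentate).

Cation [Zn…]: ligand charges -1, Zn(II) ⇒ ion charge 1+.
Anion [Cu…]: ligand charges -3, Cu(II) ⇒ ion charge 1−.

[Zn(CN)(py)5][Cu(C2O4)(NH3)(NO3)]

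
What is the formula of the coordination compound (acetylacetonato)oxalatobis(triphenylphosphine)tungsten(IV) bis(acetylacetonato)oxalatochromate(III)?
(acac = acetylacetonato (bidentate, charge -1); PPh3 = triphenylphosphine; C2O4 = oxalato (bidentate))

[W(acac)(C2O4)(PPh3)2][Cr(acac)2(C2O4)]

Cation [W…]: ligand charges -3, W(IV) ⇒ ion charge 1+.
Anion [Cr…]: ligand charges -4, Cr(III) ⇒ ion charge 1−.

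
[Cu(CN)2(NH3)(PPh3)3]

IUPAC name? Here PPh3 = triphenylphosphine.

There is no counter-ion, so the complex is neutral overall.
Ligand charges: 3×triphenylphosphine (neutral), 1×ammine (neutral), 2×cyano (-1 each); total -2. So Cu + (-2) = 0, giving Cu = +2.
Ligands are named alphabetically: ammine before cyano before triphenylphosphine.

amminedicyanotris(triphenylphosphine)copper(II)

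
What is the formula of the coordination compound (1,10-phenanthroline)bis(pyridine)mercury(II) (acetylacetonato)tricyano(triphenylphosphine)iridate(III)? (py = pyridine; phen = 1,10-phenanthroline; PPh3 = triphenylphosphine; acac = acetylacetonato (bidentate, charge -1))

[Hg(phen)(py)2][Ir(acac)(CN)3(PPh3)]2

Cation [Hg…]: ligand charges 0, Hg(II) ⇒ ion charge 2+.
Anion [Ir…]: ligand charges -4, Ir(III) ⇒ ion charge 1−.
One 2+ cation requires 2 of the 1− anion.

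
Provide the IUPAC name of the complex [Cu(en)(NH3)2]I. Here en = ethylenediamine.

diammine(ethylenediamine)copper(I) iodide

The 1 iodide counter-ion carries a total charge of -1, so each complex ion is 1+.
Ligand charges: 2×ammine (neutral), 1×ethylenediamine (neutral); total 0. So Cu + (0) = 1+, giving Cu = +1.
Ligands are named alphabetically: ammine before ethylenediamine.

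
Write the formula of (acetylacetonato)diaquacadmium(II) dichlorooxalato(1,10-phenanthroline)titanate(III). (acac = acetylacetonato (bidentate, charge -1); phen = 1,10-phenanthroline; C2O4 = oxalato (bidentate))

[Cd(acac)(H2O)2][Ti(C2O4)Cl2(phen)]

Cation [Cd…]: ligand charges -1, Cd(II) ⇒ ion charge 1+.
Anion [Ti…]: ligand charges -4, Ti(III) ⇒ ion charge 1−.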